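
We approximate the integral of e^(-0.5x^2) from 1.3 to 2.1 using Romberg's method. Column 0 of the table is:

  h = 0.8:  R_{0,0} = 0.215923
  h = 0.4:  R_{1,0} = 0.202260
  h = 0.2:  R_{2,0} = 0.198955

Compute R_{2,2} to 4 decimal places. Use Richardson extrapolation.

0.1979

R_{1,1} = (4·0.202260 − 0.215923) / 3 = 0.197706
R_{2,1} = 0.198955 + (0.198955 − 0.202260)/3 = 0.197853
R_{2,2} = 0.197853 + (0.197853 − 0.197706)/15 = 0.197863
(Column j=1 coincides with Simpson's rule on the same nodes.)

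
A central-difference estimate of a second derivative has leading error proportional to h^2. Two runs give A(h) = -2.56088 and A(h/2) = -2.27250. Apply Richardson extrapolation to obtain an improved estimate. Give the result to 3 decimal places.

Extrapolated value = (4·A(h/2) − A(h)) / (4 − 1)
= (4·(-2.27250) − (-2.56088)) / 3
= -6.52912 / 3 = -2.17637

-2.176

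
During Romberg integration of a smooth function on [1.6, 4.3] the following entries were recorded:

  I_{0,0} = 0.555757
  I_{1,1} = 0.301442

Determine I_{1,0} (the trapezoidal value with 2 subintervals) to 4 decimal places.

0.3650

From I_{1,1} = (4·I_{1,0} − I_{0,0})/3, solve for I_{1,0}:
4·I_{1,0} = 3·0.301442 + 0.555757 = 1.460083
I_{1,0} = 0.365021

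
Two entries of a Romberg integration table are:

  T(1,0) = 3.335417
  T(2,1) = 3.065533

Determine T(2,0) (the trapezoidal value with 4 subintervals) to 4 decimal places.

3.1330

From T(2,1) = (4·T(2,0) − T(1,0))/3, solve for T(2,0):
4·T(2,0) = 3·3.065533 + 3.335417 = 12.532016
T(2,0) = 3.133004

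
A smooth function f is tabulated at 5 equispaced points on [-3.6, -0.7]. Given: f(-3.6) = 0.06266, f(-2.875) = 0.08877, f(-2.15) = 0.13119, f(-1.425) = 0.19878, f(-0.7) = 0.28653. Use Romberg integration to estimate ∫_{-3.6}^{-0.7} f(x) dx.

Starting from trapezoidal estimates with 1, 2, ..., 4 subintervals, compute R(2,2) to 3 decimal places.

0.426

R(0,0) (trapezoid, 1 panel, h=2.9000): 0.50633
R(1,0) (trapezoid, 2 panels, h=1.4500): 0.44339
R(2,0) (trapezoid, 4 panels, h=0.7250): 0.43017
R(1,1) = 0.44339 + (0.44339 − 0.50633)/3 = 0.42241
R(2,1) = 0.43017 + (0.43017 − 0.44339)/3 = 0.42576
R(2,2) = 0.42576 + (0.42576 − 0.42241)/15 = 0.42598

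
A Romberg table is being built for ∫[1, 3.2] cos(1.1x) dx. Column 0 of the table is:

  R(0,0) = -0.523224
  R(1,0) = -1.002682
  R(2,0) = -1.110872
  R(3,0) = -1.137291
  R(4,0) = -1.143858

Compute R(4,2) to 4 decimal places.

R(3,1) = -1.137291 + (-1.137291 − (-1.110872))/3 = -1.146097
R(4,1) = -1.143858 + (-1.143858 − (-1.137291))/3 = -1.146047
R(4,2) = (16·(-1.146047) − (-1.146097)) / 15 = -1.146044
(Column j=1 coincides with Simpson's rule on the same nodes.)

-1.1460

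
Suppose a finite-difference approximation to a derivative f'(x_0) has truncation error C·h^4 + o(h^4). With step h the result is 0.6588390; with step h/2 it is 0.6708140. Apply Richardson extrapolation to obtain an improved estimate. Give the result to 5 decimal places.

0.67161

Extrapolated value = (16·A(h/2) − A(h)) / (16 − 1)
= (16·0.6708140 − 0.6588390) / 15
= 10.0741850 / 15 = 0.6716123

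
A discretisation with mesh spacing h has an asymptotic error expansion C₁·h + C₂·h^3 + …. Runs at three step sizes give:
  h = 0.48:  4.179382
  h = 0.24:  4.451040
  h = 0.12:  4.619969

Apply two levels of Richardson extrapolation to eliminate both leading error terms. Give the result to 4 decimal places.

4.7984

First eliminate the h term (factor 2^1 = 2):
  B₁ = (2·4.451040 − 4.179382)/1 = 4.722698
  B₂ = (2·4.619969 − 4.451040)/1 = 4.788898
Then eliminate the h^3 term (factor 2^3 = 8):
  (8·4.788898 − 4.722698)/7 = 4.798355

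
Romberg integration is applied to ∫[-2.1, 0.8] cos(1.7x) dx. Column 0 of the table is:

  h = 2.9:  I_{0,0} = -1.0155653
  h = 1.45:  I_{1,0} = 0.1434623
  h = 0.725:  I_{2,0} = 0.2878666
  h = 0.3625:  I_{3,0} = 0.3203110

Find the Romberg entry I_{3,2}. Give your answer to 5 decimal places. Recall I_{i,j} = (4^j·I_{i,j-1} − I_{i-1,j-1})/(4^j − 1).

Richardson extrapolation on the trapezoidal column (denominator 4−1=3):
I_{2,1} = 0.2878666 + (0.2878666 − 0.1434623)/3 = 0.3360014
I_{3,1} = (4·0.3203110 − 0.2878666) / 3 = 0.3311258
I_{3,2} = (16·0.3311258 − 0.3360014) / 15 = 0.3308008

0.33080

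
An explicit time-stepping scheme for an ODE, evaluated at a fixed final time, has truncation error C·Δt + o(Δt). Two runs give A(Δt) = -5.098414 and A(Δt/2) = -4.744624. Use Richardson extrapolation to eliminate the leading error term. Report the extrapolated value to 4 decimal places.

The leading error scales as Δt; refining by a factor of 2 reduces it by 2^1 = 2.
Extrapolated value = (2·A(Δt/2) − A(Δt)) / (2 − 1)
= (2·(-4.744624) − (-5.098414)) / 1
= -4.390834 / 1 = -4.390834

-4.3908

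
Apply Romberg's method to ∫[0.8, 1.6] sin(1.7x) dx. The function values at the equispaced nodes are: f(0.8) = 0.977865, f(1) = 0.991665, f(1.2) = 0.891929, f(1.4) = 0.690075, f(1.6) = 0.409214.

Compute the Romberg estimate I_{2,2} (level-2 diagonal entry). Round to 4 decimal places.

I_{0,0} (trapezoid, 1 panel, h=0.8000): 0.554832
I_{1,0} (trapezoid, 2 panels, h=0.4000): 0.634187
I_{2,0} (trapezoid, 4 panels, h=0.2000): 0.653442
I_{1,1} = 0.634187 + (0.634187 − 0.554832)/3 = 0.660639
I_{2,1} = 0.653442 + (0.653442 − 0.634187)/3 = 0.659860
I_{2,2} = 0.659860 + (0.659860 − 0.660639)/15 = 0.659808

0.6598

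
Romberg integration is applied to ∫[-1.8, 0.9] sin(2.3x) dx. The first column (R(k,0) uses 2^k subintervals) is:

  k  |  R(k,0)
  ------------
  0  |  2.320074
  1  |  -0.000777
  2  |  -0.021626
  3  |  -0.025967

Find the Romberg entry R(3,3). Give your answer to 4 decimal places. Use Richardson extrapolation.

Richardson extrapolation on the trapezoidal column (denominator 4−1=3):
R(1,1) = (4·(-0.000777) − 2.320074) / 3 = -0.774394
R(2,1) = -0.021626 + (-0.021626 − (-0.000777))/3 = -0.028576
R(3,1) = -0.025967 + (-0.025967 − (-0.021626))/3 = -0.027414
R(2,2) = (16·(-0.028576) − (-0.774394)) / 15 = 0.021145
R(3,2) = -0.027414 + (-0.027414 − (-0.028576))/15 = -0.027337
R(3,3) = (64·(-0.027337) − 0.021145) / 63 = -0.028107

-0.0281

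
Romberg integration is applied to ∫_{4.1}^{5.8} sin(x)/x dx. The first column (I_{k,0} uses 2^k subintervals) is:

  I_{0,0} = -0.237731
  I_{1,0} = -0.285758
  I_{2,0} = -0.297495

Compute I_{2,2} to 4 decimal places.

I_{1,1} = (4·(-0.285758) − (-0.237731)) / 3 = -0.301767
I_{2,1} = (4·(-0.297495) − (-0.285758)) / 3 = -0.301407
I_{2,2} = -0.301407 + (-0.301407 − (-0.301767))/15 = -0.301383

-0.3014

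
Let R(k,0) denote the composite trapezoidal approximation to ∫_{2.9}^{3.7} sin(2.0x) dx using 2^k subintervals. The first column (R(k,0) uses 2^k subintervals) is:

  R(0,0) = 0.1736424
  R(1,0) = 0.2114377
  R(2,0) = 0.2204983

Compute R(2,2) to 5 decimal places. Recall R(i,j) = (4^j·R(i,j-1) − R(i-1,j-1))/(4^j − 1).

0.22348

Richardson extrapolation on the trapezoidal column (denominator 4−1=3):
R(1,1) = (4·0.2114377 − 0.1736424) / 3 = 0.2240361
R(2,1) = (4·0.2204983 − 0.2114377) / 3 = 0.2235185
R(2,2) = 0.2235185 + (0.2235185 − 0.2240361)/15 = 0.2234840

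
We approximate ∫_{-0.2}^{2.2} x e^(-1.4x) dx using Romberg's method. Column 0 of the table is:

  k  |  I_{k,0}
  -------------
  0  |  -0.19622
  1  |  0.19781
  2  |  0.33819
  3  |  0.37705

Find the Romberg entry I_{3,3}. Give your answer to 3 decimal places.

0.390

Richardson extrapolation on the trapezoidal column (denominator 4−1=3):
I_{1,1} = (4·0.19781 − (-0.19622)) / 3 = 0.32915
I_{2,1} = 0.33819 + (0.33819 − 0.19781)/3 = 0.38498
I_{3,1} = 0.37705 + (0.37705 − 0.33819)/3 = 0.39000
I_{2,2} = 0.38498 + (0.38498 − 0.32915)/15 = 0.38870
I_{3,2} = (16·0.39000 − 0.38498) / 15 = 0.39033
I_{3,3} = 0.39033 + (0.39033 − 0.38870)/63 = 0.39036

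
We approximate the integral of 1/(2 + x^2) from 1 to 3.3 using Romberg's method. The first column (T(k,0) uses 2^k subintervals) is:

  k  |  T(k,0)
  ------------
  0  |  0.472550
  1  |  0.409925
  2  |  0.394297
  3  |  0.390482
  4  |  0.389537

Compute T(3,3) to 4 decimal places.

Richardson extrapolation on the trapezoidal column (denominator 4−1=3):
T(1,1) = (4·0.409925 − 0.472550) / 3 = 0.389050
T(2,1) = (4·0.394297 − 0.409925) / 3 = 0.389088
T(3,1) = (4·0.390482 − 0.394297) / 3 = 0.389210
T(2,2) = 0.389088 + (0.389088 − 0.389050)/15 = 0.389091
T(3,2) = (16·0.389210 − 0.389088) / 15 = 0.389218
T(3,3) = 0.389218 + (0.389218 − 0.389091)/63 = 0.389220

0.3892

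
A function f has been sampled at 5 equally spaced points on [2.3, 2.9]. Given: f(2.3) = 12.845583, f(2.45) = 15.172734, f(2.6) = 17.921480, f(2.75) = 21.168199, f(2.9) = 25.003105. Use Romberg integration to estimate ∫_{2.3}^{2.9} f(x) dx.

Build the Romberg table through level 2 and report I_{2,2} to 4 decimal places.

I_{0,0} (trapezoid, 1 panel, h=0.6000): 11.354606
I_{1,0} (trapezoid, 2 panels, h=0.3000): 11.053747
I_{2,0} (trapezoid, 4 panels, h=0.1500): 10.978014
I_{1,1} = 11.053747 + (11.053747 − 11.354606)/3 = 10.953461
I_{2,1} = 10.978014 + (10.978014 − 11.053747)/3 = 10.952770
I_{2,2} = 10.952770 + (10.952770 − 10.953461)/15 = 10.952724

10.9527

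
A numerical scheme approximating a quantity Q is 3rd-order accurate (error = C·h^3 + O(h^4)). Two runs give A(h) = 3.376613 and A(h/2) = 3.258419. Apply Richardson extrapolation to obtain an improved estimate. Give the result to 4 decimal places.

3.2415

The leading error scales as h^3; refining by a factor of 2 reduces it by 2^3 = 8.
Extrapolated value = (8·A(h/2) − A(h)) / (8 − 1)
= (8·3.258419 − 3.376613) / 7
= 22.690739 / 7 = 3.241534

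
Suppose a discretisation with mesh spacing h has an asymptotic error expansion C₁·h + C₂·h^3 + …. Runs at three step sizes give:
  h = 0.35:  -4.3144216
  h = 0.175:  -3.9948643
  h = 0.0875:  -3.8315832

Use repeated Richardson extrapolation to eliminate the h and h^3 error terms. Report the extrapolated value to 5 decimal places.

First eliminate the h term (factor 2^1 = 2):
  B₁ = (2·(-3.9948643) − (-4.3144216))/1 = -3.6753070
  B₂ = (2·(-3.8315832) − (-3.9948643))/1 = -3.6683021
Then eliminate the h^3 term (factor 2^3 = 8):
  (8·(-3.6683021) − (-3.6753070))/7 = -3.6673014

-3.66730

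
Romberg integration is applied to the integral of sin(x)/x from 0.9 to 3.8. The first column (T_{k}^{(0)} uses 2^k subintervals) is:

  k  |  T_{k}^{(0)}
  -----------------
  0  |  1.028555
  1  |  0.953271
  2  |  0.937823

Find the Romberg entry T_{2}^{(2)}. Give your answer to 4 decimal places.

0.9330

T_{1}^{(1)} = (4·0.953271 − 1.028555) / 3 = 0.928176
T_{2}^{(1)} = 0.937823 + (0.937823 − 0.953271)/3 = 0.932674
T_{2}^{(2)} = 0.932674 + (0.932674 − 0.928176)/15 = 0.932974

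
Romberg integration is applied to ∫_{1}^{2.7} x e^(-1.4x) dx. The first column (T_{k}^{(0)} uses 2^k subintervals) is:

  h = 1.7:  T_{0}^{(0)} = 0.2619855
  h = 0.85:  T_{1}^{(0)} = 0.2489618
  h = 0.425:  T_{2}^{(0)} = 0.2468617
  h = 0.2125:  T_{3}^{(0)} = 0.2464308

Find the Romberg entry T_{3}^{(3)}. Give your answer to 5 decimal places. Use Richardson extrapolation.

0.24630

Richardson extrapolation on the trapezoidal column (denominator 4−1=3):
T_{1}^{(1)} = 0.2489618 + (0.2489618 − 0.2619855)/3 = 0.2446206
T_{2}^{(1)} = (4·0.2468617 − 0.2489618) / 3 = 0.2461617
T_{3}^{(1)} = (4·0.2464308 − 0.2468617) / 3 = 0.2462872
T_{2}^{(2)} = 0.2461617 + (0.2461617 − 0.2446206)/15 = 0.2462644
T_{3}^{(2)} = 0.2462872 + (0.2462872 − 0.2461617)/15 = 0.2462956
T_{3}^{(3)} = 0.2462956 + (0.2462956 − 0.2462644)/63 = 0.2462961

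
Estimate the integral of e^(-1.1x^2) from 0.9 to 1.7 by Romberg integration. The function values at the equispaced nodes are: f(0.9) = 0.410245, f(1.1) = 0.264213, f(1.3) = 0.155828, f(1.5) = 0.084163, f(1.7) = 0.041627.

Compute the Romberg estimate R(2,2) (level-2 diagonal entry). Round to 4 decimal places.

0.1438

R(0,0) (trapezoid, 1 panel, h=0.8000): 0.180749
R(1,0) (trapezoid, 2 panels, h=0.4000): 0.152706
R(2,0) (trapezoid, 4 panels, h=0.2000): 0.146028
R(1,1) = 0.152706 + (0.152706 − 0.180749)/3 = 0.143358
R(2,1) = 0.146028 + (0.146028 − 0.152706)/3 = 0.143802
R(2,2) = 0.143802 + (0.143802 − 0.143358)/15 = 0.143832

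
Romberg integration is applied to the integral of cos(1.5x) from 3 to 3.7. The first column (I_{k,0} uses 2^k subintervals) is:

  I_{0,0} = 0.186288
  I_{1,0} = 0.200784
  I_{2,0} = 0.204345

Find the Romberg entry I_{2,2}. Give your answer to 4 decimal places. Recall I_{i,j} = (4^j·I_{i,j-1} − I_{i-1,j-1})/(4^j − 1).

0.2055

I_{1,1} = 0.200784 + (0.200784 − 0.186288)/3 = 0.205616
I_{2,1} = (4·0.204345 − 0.200784) / 3 = 0.205532
I_{2,2} = (16·0.205532 − 0.205616) / 15 = 0.205526
(Column j=1 coincides with Simpson's rule on the same nodes.)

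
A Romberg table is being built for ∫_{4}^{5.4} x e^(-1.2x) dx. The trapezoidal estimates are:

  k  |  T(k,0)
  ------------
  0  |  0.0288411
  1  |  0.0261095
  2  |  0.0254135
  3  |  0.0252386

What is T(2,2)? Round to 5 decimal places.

T(1,1) = 0.0261095 + (0.0261095 − 0.0288411)/3 = 0.0251990
T(2,1) = (4·0.0254135 − 0.0261095) / 3 = 0.0251815
T(2,2) = (16·0.0251815 − 0.0251990) / 15 = 0.0251803

0.02518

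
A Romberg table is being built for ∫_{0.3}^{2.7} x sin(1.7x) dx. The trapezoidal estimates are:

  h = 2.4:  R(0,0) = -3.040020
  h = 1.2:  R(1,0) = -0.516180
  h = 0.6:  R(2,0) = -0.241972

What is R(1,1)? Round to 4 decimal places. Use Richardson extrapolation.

0.3251

Richardson extrapolation on the trapezoidal column (denominator 4−1=3):
R(1,1) = (4·(-0.516180) − (-3.040020)) / 3 = 0.325100
(Column j=1 coincides with Simpson's rule on the same nodes.)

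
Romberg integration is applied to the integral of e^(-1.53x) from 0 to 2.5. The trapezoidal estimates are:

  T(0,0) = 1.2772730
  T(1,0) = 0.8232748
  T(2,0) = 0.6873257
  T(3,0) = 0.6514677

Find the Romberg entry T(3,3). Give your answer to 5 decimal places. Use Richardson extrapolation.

0.63934

T(1,1) = 0.8232748 + (0.8232748 − 1.2772730)/3 = 0.6719421
T(2,1) = 0.6873257 + (0.6873257 − 0.8232748)/3 = 0.6420093
T(3,1) = (4·0.6514677 − 0.6873257) / 3 = 0.6395150
T(2,2) = (16·0.6420093 − 0.6719421) / 15 = 0.6400138
T(3,2) = (16·0.6395150 − 0.6420093) / 15 = 0.6393487
T(3,3) = (64·0.6393487 − 0.6400138) / 63 = 0.6393381
(Column j=1 coincides with Simpson's rule on the same nodes.)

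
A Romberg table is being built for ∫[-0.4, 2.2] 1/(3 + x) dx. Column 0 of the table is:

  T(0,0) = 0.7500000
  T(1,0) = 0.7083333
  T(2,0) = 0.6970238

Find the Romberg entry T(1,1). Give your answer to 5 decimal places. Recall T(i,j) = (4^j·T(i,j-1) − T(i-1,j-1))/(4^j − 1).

0.69444

Richardson extrapolation on the trapezoidal column (denominator 4−1=3):
T(1,1) = 0.7083333 + (0.7083333 − 0.7500000)/3 = 0.6944444
(Column j=1 coincides with Simpson's rule on the same nodes.)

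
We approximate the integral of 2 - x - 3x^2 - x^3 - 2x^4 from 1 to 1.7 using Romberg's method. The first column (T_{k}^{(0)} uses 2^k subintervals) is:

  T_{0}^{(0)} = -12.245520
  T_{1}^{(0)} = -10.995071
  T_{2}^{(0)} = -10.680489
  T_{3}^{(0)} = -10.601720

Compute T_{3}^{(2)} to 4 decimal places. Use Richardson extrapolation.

-10.5755

T_{2}^{(1)} = -10.680489 + (-10.680489 − (-10.995071))/3 = -10.575628
T_{3}^{(1)} = (4·(-10.601720) − (-10.680489)) / 3 = -10.575464
T_{3}^{(2)} = -10.575464 + (-10.575464 − (-10.575628))/15 = -10.575453
(Column j=1 coincides with Simpson's rule on the same nodes.)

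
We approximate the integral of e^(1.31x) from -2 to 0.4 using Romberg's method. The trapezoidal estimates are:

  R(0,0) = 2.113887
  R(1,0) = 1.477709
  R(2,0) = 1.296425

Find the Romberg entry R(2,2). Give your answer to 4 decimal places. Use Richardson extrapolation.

Richardson extrapolation on the trapezoidal column (denominator 4−1=3):
R(1,1) = 1.477709 + (1.477709 − 2.113887)/3 = 1.265650
R(2,1) = 1.296425 + (1.296425 − 1.477709)/3 = 1.235997
R(2,2) = (16·1.235997 − 1.265650) / 15 = 1.234020

1.2340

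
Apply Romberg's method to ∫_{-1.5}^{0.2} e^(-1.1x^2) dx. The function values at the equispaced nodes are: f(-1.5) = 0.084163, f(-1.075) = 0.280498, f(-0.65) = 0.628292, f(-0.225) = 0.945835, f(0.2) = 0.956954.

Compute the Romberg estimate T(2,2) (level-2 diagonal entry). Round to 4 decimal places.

T(0,0) (trapezoid, 1 panel, h=1.7000): 0.884949
T(1,0) (trapezoid, 2 panels, h=0.8500): 0.976523
T(2,0) (trapezoid, 4 panels, h=0.4250): 1.009453
T(1,1) = 0.976523 + (0.976523 − 0.884949)/3 = 1.007048
T(2,1) = 1.009453 + (1.009453 − 0.976523)/3 = 1.020430
T(2,2) = 1.020430 + (1.020430 − 1.007048)/15 = 1.021322

1.0213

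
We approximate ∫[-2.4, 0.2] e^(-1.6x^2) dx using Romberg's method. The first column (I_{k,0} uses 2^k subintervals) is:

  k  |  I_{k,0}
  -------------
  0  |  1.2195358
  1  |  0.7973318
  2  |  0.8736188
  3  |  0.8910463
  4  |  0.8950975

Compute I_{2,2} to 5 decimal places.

I_{1,1} = 0.7973318 + (0.7973318 − 1.2195358)/3 = 0.6565971
I_{2,1} = (4·0.8736188 − 0.7973318) / 3 = 0.8990478
I_{2,2} = 0.8990478 + (0.8990478 − 0.6565971)/15 = 0.9152112
(Column j=1 coincides with Simpson's rule on the same nodes.)

0.91521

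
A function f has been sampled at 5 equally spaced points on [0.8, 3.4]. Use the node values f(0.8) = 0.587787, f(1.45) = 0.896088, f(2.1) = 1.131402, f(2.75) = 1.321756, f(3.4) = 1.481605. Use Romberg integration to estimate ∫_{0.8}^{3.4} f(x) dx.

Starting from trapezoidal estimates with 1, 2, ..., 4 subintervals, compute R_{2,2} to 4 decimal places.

2.8610

R_{0,0} (trapezoid, 1 panel, h=2.6000): 2.690210
R_{1,0} (trapezoid, 2 panels, h=1.3000): 2.815927
R_{2,0} (trapezoid, 4 panels, h=0.6500): 2.849562
R_{1,1} = 2.815927 + (2.815927 − 2.690210)/3 = 2.857833
R_{2,1} = 2.849562 + (2.849562 − 2.815927)/3 = 2.860774
R_{2,2} = 2.860774 + (2.860774 − 2.857833)/15 = 2.860970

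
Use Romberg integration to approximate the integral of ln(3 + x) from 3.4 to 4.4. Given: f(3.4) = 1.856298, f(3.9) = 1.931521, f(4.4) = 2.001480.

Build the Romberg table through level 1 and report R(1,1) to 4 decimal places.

R(0,0) (trapezoid, 1 panel, h=1.0000): 1.928889
R(1,0) (trapezoid, 2 panels, h=0.5000): 1.930205
R(1,1) = 1.930205 + (1.930205 − 1.928889)/3 = 1.930644

1.9306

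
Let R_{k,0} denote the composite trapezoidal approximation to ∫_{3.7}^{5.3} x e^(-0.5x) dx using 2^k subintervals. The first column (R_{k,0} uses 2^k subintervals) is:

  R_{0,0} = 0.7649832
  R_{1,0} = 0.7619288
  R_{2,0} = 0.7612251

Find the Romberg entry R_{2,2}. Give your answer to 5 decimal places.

Richardson extrapolation on the trapezoidal column (denominator 4−1=3):
R_{1,1} = (4·0.7619288 − 0.7649832) / 3 = 0.7609107
R_{2,1} = 0.7612251 + (0.7612251 − 0.7619288)/3 = 0.7609905
R_{2,2} = (16·0.7609905 − 0.7609107) / 15 = 0.7609958

0.76100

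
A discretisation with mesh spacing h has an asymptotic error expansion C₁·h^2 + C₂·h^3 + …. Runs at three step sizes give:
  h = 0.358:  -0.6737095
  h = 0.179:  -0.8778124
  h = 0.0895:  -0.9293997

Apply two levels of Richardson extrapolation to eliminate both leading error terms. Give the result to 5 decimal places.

-0.94670

First eliminate the h^2 term (factor 2^2 = 4):
  B₁ = (4·(-0.8778124) − (-0.6737095))/3 = -0.9458467
  B₂ = (4·(-0.9293997) − (-0.8778124))/3 = -0.9465955
Then eliminate the h^3 term (factor 2^3 = 8):
  (8·(-0.9465955) − (-0.9458467))/7 = -0.9467025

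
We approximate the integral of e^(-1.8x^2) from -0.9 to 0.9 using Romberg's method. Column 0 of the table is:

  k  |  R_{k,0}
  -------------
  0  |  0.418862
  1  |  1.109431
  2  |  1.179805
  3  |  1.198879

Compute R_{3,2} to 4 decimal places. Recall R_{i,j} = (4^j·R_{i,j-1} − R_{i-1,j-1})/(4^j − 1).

Richardson extrapolation on the trapezoidal column (denominator 4−1=3):
R_{2,1} = 1.179805 + (1.179805 − 1.109431)/3 = 1.203263
R_{3,1} = 1.198879 + (1.198879 − 1.179805)/3 = 1.205237
R_{3,2} = (16·1.205237 − 1.203263) / 15 = 1.205369

1.2054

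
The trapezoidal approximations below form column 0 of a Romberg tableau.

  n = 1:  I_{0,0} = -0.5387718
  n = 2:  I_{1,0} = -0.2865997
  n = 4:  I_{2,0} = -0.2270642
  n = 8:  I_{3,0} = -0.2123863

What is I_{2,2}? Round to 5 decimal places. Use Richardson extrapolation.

I_{1,1} = (4·(-0.2865997) − (-0.5387718)) / 3 = -0.2025423
I_{2,1} = (4·(-0.2270642) − (-0.2865997)) / 3 = -0.2072190
I_{2,2} = -0.2072190 + (-0.2072190 − (-0.2025423))/15 = -0.2075308
(Column j=1 coincides with Simpson's rule on the same nodes.)

-0.20753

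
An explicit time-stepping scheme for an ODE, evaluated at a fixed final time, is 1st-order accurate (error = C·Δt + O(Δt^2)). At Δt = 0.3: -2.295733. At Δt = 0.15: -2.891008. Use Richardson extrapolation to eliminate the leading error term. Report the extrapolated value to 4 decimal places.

-3.4863

The leading error scales as Δt; refining by a factor of 2 reduces it by 2^1 = 2.
Extrapolated value = (2·A(Δt/2) − A(Δt)) / (2 − 1)
= (2·(-2.891008) − (-2.295733)) / 1
= -3.486283 / 1 = -3.486283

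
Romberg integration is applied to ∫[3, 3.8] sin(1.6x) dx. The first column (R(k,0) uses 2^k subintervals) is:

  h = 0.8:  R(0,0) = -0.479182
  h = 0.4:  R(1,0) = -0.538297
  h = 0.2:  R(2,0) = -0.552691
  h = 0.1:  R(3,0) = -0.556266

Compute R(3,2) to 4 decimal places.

R(2,1) = -0.552691 + (-0.552691 − (-0.538297))/3 = -0.557489
R(3,1) = (4·(-0.556266) − (-0.552691)) / 3 = -0.557458
R(3,2) = (16·(-0.557458) − (-0.557489)) / 15 = -0.557456

-0.5575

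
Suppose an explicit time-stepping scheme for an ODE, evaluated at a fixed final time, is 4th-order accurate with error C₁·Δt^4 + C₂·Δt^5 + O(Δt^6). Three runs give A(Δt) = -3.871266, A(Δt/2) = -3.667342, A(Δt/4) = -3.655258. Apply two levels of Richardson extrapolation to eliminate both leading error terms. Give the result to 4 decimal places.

First eliminate the Δt^4 term (factor 2^4 = 16):
  B₁ = (16·(-3.667342) − (-3.871266))/15 = -3.653747
  B₂ = (16·(-3.655258) − (-3.667342))/15 = -3.654452
Then eliminate the Δt^5 term (factor 2^5 = 32):
  (32·(-3.654452) − (-3.653747))/31 = -3.654475

-3.6545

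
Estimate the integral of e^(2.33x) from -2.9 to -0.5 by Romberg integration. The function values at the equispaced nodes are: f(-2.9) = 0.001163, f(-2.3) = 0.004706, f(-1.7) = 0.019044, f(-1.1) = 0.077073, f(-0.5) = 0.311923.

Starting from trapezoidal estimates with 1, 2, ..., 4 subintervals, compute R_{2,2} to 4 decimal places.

R_{0,0} (trapezoid, 1 panel, h=2.4000): 0.375703
R_{1,0} (trapezoid, 2 panels, h=1.2000): 0.210704
R_{2,0} (trapezoid, 4 panels, h=0.6000): 0.154420
R_{1,1} = 0.210704 + (0.210704 − 0.375703)/3 = 0.155704
R_{2,1} = 0.154420 + (0.154420 − 0.210704)/3 = 0.135659
R_{2,2} = 0.135659 + (0.135659 − 0.155704)/15 = 0.134323

0.1343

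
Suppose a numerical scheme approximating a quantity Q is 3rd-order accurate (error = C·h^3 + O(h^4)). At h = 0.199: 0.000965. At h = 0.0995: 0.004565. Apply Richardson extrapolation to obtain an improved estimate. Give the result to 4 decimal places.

The leading error scales as h^3; refining by a factor of 2 reduces it by 2^3 = 8.
Extrapolated value = (8·A(h/2) − A(h)) / (8 − 1)
= (8·0.004565 − 0.000965) / 7
= 0.035555 / 7 = 0.005079

0.0051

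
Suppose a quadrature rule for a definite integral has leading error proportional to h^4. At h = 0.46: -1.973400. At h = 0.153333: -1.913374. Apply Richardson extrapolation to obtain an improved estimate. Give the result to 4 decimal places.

The leading error scales as h^4; refining by a factor of 3 reduces it by 3^4 = 81.
Extrapolated value = (81·A(h/3) − A(h)) / (81 − 1)
= (81·(-1.913374) − (-1.973400)) / 80
= -153.009894 / 80 = -1.912624

-1.9126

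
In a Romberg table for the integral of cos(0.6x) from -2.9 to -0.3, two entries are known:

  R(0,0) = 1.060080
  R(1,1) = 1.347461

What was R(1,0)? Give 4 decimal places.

From R(1,1) = (4·R(1,0) − R(0,0))/3, solve for R(1,0):
4·R(1,0) = 3·1.347461 + 1.060080 = 5.102463
R(1,0) = 1.275616

1.2756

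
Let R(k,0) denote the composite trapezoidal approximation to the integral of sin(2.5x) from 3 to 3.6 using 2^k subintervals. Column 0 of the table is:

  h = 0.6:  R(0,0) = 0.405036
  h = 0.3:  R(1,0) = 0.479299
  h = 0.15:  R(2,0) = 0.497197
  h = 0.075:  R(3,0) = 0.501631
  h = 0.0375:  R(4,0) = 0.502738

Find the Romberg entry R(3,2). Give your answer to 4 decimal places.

Richardson extrapolation on the trapezoidal column (denominator 4−1=3):
R(2,1) = 0.497197 + (0.497197 − 0.479299)/3 = 0.503163
R(3,1) = (4·0.501631 − 0.497197) / 3 = 0.503109
R(3,2) = 0.503109 + (0.503109 − 0.503163)/15 = 0.503105

0.5031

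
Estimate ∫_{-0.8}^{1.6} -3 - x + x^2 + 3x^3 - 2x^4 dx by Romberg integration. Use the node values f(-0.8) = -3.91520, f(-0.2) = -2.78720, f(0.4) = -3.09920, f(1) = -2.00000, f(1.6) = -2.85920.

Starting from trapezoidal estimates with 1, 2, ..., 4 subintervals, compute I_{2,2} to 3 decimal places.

I_{0,0} (trapezoid, 1 panel, h=2.4000): -8.12928
I_{1,0} (trapezoid, 2 panels, h=1.2000): -7.78368
I_{2,0} (trapezoid, 4 panels, h=0.6000): -6.76416
I_{1,1} = -7.78368 + (-7.78368 − (-8.12928))/3 = -7.66848
I_{2,1} = -6.76416 + (-6.76416 − (-7.78368))/3 = -6.42432
I_{2,2} = -6.42432 + (-6.42432 − (-7.66848))/15 = -6.34138

-6.341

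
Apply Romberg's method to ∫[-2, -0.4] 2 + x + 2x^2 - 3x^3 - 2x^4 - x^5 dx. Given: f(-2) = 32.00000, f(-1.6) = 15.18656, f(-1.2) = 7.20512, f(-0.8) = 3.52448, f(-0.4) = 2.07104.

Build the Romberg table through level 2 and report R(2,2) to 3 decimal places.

R(0,0) (trapezoid, 1 panel, h=1.6000): 27.25683
R(1,0) (trapezoid, 2 panels, h=0.8000): 19.39251
R(2,0) (trapezoid, 4 panels, h=0.4000): 17.18067
R(1,1) = 19.39251 + (19.39251 − 27.25683)/3 = 16.77107
R(2,1) = 17.18067 + (17.18067 − 19.39251)/3 = 16.44339
R(2,2) = 16.44339 + (16.44339 − 16.77107)/15 = 16.42154

16.422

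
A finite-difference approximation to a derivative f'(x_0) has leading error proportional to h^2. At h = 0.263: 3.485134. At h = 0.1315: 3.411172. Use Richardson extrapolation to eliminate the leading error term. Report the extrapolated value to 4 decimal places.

Extrapolated value = (4·A(h/2) − A(h)) / (4 − 1)
= (4·3.411172 − 3.485134) / 3
= 10.159554 / 3 = 3.386518

3.3865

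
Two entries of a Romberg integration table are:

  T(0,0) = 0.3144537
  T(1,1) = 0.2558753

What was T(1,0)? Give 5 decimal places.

0.27052

From T(1,1) = (4·T(1,0) − T(0,0))/3, solve for T(1,0):
4·T(1,0) = 3·0.2558753 + 0.3144537 = 1.0820796
T(1,0) = 0.2705199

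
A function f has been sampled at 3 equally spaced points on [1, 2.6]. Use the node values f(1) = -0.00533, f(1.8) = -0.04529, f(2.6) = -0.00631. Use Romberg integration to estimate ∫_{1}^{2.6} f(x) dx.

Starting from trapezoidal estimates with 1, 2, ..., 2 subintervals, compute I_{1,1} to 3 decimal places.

I_{0,0} (trapezoid, 1 panel, h=1.6000): -0.00931
I_{1,0} (trapezoid, 2 panels, h=0.8000): -0.04089
I_{1,1} = -0.04089 + (-0.04089 − (-0.00931))/3 = -0.05142

-0.051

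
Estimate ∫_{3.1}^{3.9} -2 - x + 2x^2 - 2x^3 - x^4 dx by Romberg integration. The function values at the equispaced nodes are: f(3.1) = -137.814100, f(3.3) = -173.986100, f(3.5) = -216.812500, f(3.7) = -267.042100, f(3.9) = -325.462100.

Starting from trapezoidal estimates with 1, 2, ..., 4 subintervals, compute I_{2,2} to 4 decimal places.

I_{0,0} (trapezoid, 1 panel, h=0.8000): -185.310480
I_{1,0} (trapezoid, 2 panels, h=0.4000): -179.380240
I_{2,0} (trapezoid, 4 panels, h=0.2000): -177.895760
I_{1,1} = -179.380240 + (-179.380240 − (-185.310480))/3 = -177.403493
I_{2,1} = -177.895760 + (-177.895760 − (-179.380240))/3 = -177.400933
I_{2,2} = -177.400933 + (-177.400933 − (-177.403493))/15 = -177.400762

-177.4008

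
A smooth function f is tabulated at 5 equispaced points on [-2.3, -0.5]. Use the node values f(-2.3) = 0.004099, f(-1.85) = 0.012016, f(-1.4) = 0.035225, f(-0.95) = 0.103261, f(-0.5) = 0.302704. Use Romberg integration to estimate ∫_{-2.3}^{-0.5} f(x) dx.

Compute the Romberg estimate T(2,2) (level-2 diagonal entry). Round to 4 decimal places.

0.1252

T(0,0) (trapezoid, 1 panel, h=1.8000): 0.276123
T(1,0) (trapezoid, 2 panels, h=0.9000): 0.169764
T(2,0) (trapezoid, 4 panels, h=0.4500): 0.136757
T(1,1) = 0.169764 + (0.169764 − 0.276123)/3 = 0.134311
T(2,1) = 0.136757 + (0.136757 − 0.169764)/3 = 0.125755
T(2,2) = 0.125755 + (0.125755 − 0.134311)/15 = 0.125185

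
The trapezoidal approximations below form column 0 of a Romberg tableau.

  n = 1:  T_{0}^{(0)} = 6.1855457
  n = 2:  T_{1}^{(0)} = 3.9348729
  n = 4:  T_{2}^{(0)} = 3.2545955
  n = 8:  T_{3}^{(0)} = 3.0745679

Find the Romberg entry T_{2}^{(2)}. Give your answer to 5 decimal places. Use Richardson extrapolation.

Richardson extrapolation on the trapezoidal column (denominator 4−1=3):
T_{1}^{(1)} = 3.9348729 + (3.9348729 − 6.1855457)/3 = 3.1846486
T_{2}^{(1)} = (4·3.2545955 − 3.9348729) / 3 = 3.0278364
T_{2}^{(2)} = 3.0278364 + (3.0278364 − 3.1846486)/15 = 3.0173823

3.01738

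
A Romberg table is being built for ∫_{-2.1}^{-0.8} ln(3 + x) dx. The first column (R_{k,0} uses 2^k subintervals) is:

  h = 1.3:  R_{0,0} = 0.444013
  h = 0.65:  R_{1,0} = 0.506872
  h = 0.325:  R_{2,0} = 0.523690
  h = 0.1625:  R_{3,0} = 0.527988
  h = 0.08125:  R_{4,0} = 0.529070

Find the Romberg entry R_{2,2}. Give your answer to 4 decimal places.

R_{1,1} = (4·0.506872 − 0.444013) / 3 = 0.527825
R_{2,1} = (4·0.523690 − 0.506872) / 3 = 0.529296
R_{2,2} = 0.529296 + (0.529296 − 0.527825)/15 = 0.529394

0.5294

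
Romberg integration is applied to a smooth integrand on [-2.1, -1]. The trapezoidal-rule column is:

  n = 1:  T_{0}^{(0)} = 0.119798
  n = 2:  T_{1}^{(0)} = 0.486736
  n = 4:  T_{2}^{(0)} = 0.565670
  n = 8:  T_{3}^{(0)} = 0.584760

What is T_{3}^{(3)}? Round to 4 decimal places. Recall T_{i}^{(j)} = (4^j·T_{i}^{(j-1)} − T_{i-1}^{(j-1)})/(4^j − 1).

Richardson extrapolation on the trapezoidal column (denominator 4−1=3):
T_{1}^{(1)} = 0.486736 + (0.486736 − 0.119798)/3 = 0.609049
T_{2}^{(1)} = (4·0.565670 − 0.486736) / 3 = 0.591981
T_{3}^{(1)} = (4·0.584760 − 0.565670) / 3 = 0.591123
T_{2}^{(2)} = (16·0.591981 − 0.609049) / 15 = 0.590843
T_{3}^{(2)} = 0.591123 + (0.591123 − 0.591981)/15 = 0.591066
T_{3}^{(3)} = (64·0.591066 − 0.590843) / 63 = 0.591070

0.5911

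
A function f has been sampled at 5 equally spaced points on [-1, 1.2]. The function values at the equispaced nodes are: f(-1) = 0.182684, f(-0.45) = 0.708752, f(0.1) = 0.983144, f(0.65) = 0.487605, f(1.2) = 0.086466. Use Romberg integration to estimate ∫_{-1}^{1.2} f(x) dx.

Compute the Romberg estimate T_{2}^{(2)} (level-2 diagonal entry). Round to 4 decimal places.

T_{0}^{(0)} (trapezoid, 1 panel, h=2.2000): 0.296065
T_{1}^{(0)} (trapezoid, 2 panels, h=1.1000): 1.229491
T_{2}^{(0)} (trapezoid, 4 panels, h=0.5500): 1.272742
T_{1}^{(1)} = 1.229491 + (1.229491 − 0.296065)/3 = 1.540633
T_{2}^{(1)} = 1.272742 + (1.272742 − 1.229491)/3 = 1.287159
T_{2}^{(2)} = 1.287159 + (1.287159 − 1.540633)/15 = 1.270261

1.2703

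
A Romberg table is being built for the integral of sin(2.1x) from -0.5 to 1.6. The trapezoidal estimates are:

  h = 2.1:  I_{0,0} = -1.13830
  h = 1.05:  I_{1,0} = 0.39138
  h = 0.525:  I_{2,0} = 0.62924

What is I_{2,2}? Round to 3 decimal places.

0.696

I_{1,1} = (4·0.39138 − (-1.13830)) / 3 = 0.90127
I_{2,1} = 0.62924 + (0.62924 − 0.39138)/3 = 0.70853
I_{2,2} = 0.70853 + (0.70853 − 0.90127)/15 = 0.69568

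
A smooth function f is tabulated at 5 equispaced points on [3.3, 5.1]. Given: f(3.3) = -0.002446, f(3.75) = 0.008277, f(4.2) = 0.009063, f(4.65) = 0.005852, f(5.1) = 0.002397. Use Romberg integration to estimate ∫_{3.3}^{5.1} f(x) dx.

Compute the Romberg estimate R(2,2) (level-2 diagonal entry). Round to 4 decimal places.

0.0112

R(0,0) (trapezoid, 1 panel, h=1.8000): -0.000044
R(1,0) (trapezoid, 2 panels, h=0.9000): 0.008135
R(2,0) (trapezoid, 4 panels, h=0.4500): 0.010425
R(1,1) = 0.008135 + (0.008135 − (-0.000044))/3 = 0.010861
R(2,1) = 0.010425 + (0.010425 − 0.008135)/3 = 0.011188
R(2,2) = 0.011188 + (0.011188 − 0.010861)/15 = 0.011210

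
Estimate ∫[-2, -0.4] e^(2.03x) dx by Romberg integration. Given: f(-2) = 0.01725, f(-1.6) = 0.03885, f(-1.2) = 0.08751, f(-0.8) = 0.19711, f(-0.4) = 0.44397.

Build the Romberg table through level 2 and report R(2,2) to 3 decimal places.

R(0,0) (trapezoid, 1 panel, h=1.6000): 0.36898
R(1,0) (trapezoid, 2 panels, h=0.8000): 0.25450
R(2,0) (trapezoid, 4 panels, h=0.4000): 0.22163
R(1,1) = 0.25450 + (0.25450 − 0.36898)/3 = 0.21634
R(2,1) = 0.22163 + (0.22163 − 0.25450)/3 = 0.21067
R(2,2) = 0.21067 + (0.21067 − 0.21634)/15 = 0.21029

0.210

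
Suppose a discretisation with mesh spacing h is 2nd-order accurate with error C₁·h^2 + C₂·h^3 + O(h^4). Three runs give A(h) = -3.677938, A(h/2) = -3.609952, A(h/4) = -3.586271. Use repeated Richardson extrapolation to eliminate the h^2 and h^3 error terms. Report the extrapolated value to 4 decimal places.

First eliminate the h^2 term (factor 2^2 = 4):
  B₁ = (4·(-3.609952) − (-3.677938))/3 = -3.587290
  B₂ = (4·(-3.586271) − (-3.609952))/3 = -3.578377
Then eliminate the h^3 term (factor 2^3 = 8):
  (8·(-3.578377) − (-3.587290))/7 = -3.577104

-3.5771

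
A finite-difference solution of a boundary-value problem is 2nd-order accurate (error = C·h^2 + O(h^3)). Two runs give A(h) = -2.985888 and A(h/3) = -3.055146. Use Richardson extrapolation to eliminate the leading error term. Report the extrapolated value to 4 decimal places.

Extrapolated value = (9·A(h/3) − A(h)) / (9 − 1)
= (9·(-3.055146) − (-2.985888)) / 8
= -24.510426 / 8 = -3.063803

-3.0638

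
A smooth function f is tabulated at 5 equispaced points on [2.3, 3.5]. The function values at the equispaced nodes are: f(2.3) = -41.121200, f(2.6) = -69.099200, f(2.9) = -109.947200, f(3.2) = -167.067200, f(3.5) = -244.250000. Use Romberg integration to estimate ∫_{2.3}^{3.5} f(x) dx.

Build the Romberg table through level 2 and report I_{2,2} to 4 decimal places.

-144.9905

I_{0,0} (trapezoid, 1 panel, h=1.2000): -171.222720
I_{1,0} (trapezoid, 2 panels, h=0.6000): -151.579680
I_{2,0} (trapezoid, 4 panels, h=0.3000): -146.639760
I_{1,1} = -151.579680 + (-151.579680 − (-171.222720))/3 = -145.032000
I_{2,1} = -146.639760 + (-146.639760 − (-151.579680))/3 = -144.993120
I_{2,2} = -144.993120 + (-144.993120 − (-145.032000))/15 = -144.990528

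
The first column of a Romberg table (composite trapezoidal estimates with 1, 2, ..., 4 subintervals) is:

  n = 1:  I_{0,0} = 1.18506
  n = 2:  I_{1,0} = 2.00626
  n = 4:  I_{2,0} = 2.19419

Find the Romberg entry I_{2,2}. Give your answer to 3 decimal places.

Richardson extrapolation on the trapezoidal column (denominator 4−1=3):
I_{1,1} = (4·2.00626 − 1.18506) / 3 = 2.27999
I_{2,1} = (4·2.19419 − 2.00626) / 3 = 2.25683
I_{2,2} = 2.25683 + (2.25683 − 2.27999)/15 = 2.25529

2.255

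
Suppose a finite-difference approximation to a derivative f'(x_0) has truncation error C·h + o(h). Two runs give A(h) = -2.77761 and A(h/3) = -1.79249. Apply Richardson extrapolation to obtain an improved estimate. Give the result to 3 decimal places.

-1.300

The leading error scales as h; refining by a factor of 3 reduces it by 3^1 = 3.
Extrapolated value = (3·A(h/3) − A(h)) / (3 − 1)
= (3·(-1.79249) − (-2.77761)) / 2
= -2.59986 / 2 = -1.29993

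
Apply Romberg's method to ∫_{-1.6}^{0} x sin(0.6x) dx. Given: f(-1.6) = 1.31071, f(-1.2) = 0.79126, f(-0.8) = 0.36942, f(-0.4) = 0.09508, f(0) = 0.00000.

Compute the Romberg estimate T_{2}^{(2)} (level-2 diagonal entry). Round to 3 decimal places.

T_{0}^{(0)} (trapezoid, 1 panel, h=1.6000): 1.04857
T_{1}^{(0)} (trapezoid, 2 panels, h=0.8000): 0.81982
T_{2}^{(0)} (trapezoid, 4 panels, h=0.4000): 0.76445
T_{1}^{(1)} = 0.81982 + (0.81982 − 1.04857)/3 = 0.74357
T_{2}^{(1)} = 0.76445 + (0.76445 − 0.81982)/3 = 0.74599
T_{2}^{(2)} = 0.74599 + (0.74599 − 0.74357)/15 = 0.74615

0.746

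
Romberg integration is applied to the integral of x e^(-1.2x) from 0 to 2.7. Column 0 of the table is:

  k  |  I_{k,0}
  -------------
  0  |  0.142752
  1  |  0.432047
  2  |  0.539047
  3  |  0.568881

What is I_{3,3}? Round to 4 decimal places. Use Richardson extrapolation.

0.5791

Richardson extrapolation on the trapezoidal column (denominator 4−1=3):
I_{1,1} = (4·0.432047 − 0.142752) / 3 = 0.528479
I_{2,1} = (4·0.539047 − 0.432047) / 3 = 0.574714
I_{3,1} = (4·0.568881 − 0.539047) / 3 = 0.578826
I_{2,2} = 0.574714 + (0.574714 − 0.528479)/15 = 0.577796
I_{3,2} = 0.578826 + (0.578826 − 0.574714)/15 = 0.579100
I_{3,3} = 0.579100 + (0.579100 − 0.577796)/63 = 0.579121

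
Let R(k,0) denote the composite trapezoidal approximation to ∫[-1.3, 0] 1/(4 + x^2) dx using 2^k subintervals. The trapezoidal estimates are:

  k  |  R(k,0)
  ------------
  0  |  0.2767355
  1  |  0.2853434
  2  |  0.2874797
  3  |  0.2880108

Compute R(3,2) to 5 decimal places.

R(2,1) = (4·0.2874797 − 0.2853434) / 3 = 0.2881918
R(3,1) = 0.2880108 + (0.2880108 − 0.2874797)/3 = 0.2881878
R(3,2) = 0.2881878 + (0.2881878 − 0.2881918)/15 = 0.2881875
(Column j=1 coincides with Simpson's rule on the same nodes.)

0.28819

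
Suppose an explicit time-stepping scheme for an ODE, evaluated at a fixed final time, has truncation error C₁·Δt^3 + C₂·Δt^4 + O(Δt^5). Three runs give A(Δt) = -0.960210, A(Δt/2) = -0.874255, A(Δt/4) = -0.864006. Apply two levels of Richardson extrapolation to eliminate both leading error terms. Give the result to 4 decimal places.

-0.8626

First eliminate the Δt^3 term (factor 2^3 = 8):
  B₁ = (8·(-0.874255) − (-0.960210))/7 = -0.861976
  B₂ = (8·(-0.864006) − (-0.874255))/7 = -0.862542
Then eliminate the Δt^4 term (factor 2^4 = 16):
  (16·(-0.862542) − (-0.861976))/15 = -0.862580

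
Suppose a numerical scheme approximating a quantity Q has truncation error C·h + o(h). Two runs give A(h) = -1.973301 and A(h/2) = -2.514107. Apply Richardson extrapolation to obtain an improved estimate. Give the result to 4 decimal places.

Extrapolated value = (2·A(h/2) − A(h)) / (2 − 1)
= (2·(-2.514107) − (-1.973301)) / 1
= -3.054913 / 1 = -3.054913

-3.0549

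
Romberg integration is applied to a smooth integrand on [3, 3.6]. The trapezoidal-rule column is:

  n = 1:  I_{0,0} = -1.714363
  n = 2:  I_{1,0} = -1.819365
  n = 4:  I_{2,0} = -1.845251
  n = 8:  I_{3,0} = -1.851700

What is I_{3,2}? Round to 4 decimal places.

Richardson extrapolation on the trapezoidal column (denominator 4−1=3):
I_{2,1} = -1.845251 + (-1.845251 − (-1.819365))/3 = -1.853880
I_{3,1} = (4·(-1.851700) − (-1.845251)) / 3 = -1.853850
I_{3,2} = (16·(-1.853850) − (-1.853880)) / 15 = -1.853848

-1.8538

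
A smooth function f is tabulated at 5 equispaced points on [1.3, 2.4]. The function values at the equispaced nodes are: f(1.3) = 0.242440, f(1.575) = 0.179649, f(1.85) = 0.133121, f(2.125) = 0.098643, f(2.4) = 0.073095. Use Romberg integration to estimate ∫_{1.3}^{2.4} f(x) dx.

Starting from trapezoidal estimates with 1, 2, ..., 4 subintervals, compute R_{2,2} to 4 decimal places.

R_{0,0} (trapezoid, 1 panel, h=1.1000): 0.173544
R_{1,0} (trapezoid, 2 panels, h=0.5500): 0.159989
R_{2,0} (trapezoid, 4 panels, h=0.2750): 0.156525
R_{1,1} = 0.159989 + (0.159989 − 0.173544)/3 = 0.155471
R_{2,1} = 0.156525 + (0.156525 − 0.159989)/3 = 0.155370
R_{2,2} = 0.155370 + (0.155370 − 0.155471)/15 = 0.155363

0.1554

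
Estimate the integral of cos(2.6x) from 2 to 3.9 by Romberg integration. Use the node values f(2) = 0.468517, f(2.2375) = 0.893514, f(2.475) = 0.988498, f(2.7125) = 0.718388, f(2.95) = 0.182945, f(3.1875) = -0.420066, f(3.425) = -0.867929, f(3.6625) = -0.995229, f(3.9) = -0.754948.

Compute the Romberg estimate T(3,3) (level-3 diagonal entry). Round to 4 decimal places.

0.0876

T(0,0) (trapezoid, 1 panel, h=1.9000): -0.272109
T(1,0) (trapezoid, 2 panels, h=0.9500): 0.037743
T(2,0) (trapezoid, 4 panels, h=0.4750): 0.076142
T(3,0) (trapezoid, 8 panels, h=0.2375): 0.084765
T(1,1) = 0.037743 + (0.037743 − (-0.272109))/3 = 0.141027
T(2,1) = 0.076142 + (0.076142 − 0.037743)/3 = 0.088942
T(3,1) = 0.084765 + (0.084765 − 0.076142)/3 = 0.087639
T(2,2) = 0.088942 + (0.088942 − 0.141027)/15 = 0.085470
T(3,2) = 0.087639 + (0.087639 − 0.088942)/15 = 0.087552
T(3,3) = 0.087552 + (0.087552 − 0.085470)/63 = 0.087585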